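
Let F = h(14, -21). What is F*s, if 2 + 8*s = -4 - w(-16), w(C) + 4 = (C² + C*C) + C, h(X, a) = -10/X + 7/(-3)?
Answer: 1328/7 ≈ 189.71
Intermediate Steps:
h(X, a) = -7/3 - 10/X (h(X, a) = -10/X + 7*(-⅓) = -10/X - 7/3 = -7/3 - 10/X)
F = -64/21 (F = -7/3 - 10/14 = -7/3 - 10*1/14 = -7/3 - 5/7 = -64/21 ≈ -3.0476)
w(C) = -4 + C + 2*C² (w(C) = -4 + ((C² + C*C) + C) = -4 + ((C² + C²) + C) = -4 + (2*C² + C) = -4 + (C + 2*C²) = -4 + C + 2*C²)
s = -249/4 (s = -¼ + (-4 - (-4 - 16 + 2*(-16)²))/8 = -¼ + (-4 - (-4 - 16 + 2*256))/8 = -¼ + (-4 - (-4 - 16 + 512))/8 = -¼ + (-4 - 1*492)/8 = -¼ + (-4 - 492)/8 = -¼ + (⅛)*(-496) = -¼ - 62 = -249/4 ≈ -62.250)
F*s = -64/21*(-249/4) = 1328/7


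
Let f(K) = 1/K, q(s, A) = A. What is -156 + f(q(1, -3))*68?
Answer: -536/3 ≈ -178.67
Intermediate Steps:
-156 + f(q(1, -3))*68 = -156 + 68/(-3) = -156 - ⅓*68 = -156 - 68/3 = -536/3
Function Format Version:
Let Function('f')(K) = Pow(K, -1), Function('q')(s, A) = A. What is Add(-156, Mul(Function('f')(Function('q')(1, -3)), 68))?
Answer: Rational(-536, 3) ≈ -178.67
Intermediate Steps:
Add(-156, Mul(Function('f')(Function('q')(1, -3)), 68)) = Add(-156, Mul(Pow(-3, -1), 68)) = Add(-156, Mul(Rational(-1, 3), 68)) = Add(-156, Rational(-68, 3)) = Rational(-536, 3)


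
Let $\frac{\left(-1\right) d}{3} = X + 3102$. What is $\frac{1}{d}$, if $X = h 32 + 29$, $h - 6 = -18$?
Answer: $- \frac{1}{8241} \approx -0.00012134$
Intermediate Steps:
$h = -12$ ($h = 6 - 18 = -12$)
$X = -355$ ($X = \left(-12\right) 32 + 29 = -384 + 29 = -355$)
$d = -8241$ ($d = - 3 \left(-355 + 3102\right) = \left(-3\right) 2747 = -8241$)
$\frac{1}{d} = \frac{1}{-8241} = - \frac{1}{8241}$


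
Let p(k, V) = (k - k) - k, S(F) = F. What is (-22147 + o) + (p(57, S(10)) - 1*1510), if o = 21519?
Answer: -2195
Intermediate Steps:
p(k, V) = -k (p(k, V) = 0 - k = -k)
(-22147 + o) + (p(57, S(10)) - 1*1510) = (-22147 + 21519) + (-1*57 - 1*1510) = -628 + (-57 - 1510) = -628 - 1567 = -2195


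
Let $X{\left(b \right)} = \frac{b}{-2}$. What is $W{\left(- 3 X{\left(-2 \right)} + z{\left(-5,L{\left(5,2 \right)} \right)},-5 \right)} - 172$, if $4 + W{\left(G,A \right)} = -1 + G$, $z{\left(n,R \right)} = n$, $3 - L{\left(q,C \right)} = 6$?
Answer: $-185$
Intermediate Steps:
$L{\left(q,C \right)} = -3$ ($L{\left(q,C \right)} = 3 - 6 = -3$)
$X{\left(b \right)} = - \frac{b}{2}$ ($X{\left(b \right)} = b \left(- \frac{1}{2}\right) = - \frac{b}{2}$)
$W{\left(G,A \right)} = -5 + G$ ($W{\left(G,A \right)} = -4 + \left(-1 + G\right) = -5 + G$)
$W{\left(- 3 X{\left(-2 \right)} + z{\left(-5,L{\left(5,2 \right)} \right)},-5 \right)} - 172 = \left(-5 - \left(5 + 3 \left(\left(- \frac{1}{2}\right) \left(-2\right)\right)\right)\right) - 172 = \left(-5 - 8\right) - 172 = -13 - 172 = -185$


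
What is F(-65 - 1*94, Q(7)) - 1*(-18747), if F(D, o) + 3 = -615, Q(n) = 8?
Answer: 18129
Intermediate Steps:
F(D, o) = -618 (F(D, o) = -3 - 615 = -618)
F(-65 - 1*94, Q(7)) - 1*(-18747) = -618 - 1*(-18747) = -618 + 18747 = 18129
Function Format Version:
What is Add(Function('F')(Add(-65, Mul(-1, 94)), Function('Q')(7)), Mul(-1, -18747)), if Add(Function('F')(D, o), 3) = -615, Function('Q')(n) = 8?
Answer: 18129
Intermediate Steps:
Function('F')(D, o) = -618 (Function('F')(D, o) = Add(-3, -615) = -618)
Add(Function('F')(Add(-65, Mul(-1, 94)), Function('Q')(7)), Mul(-1, -18747)) = Add(-618, Mul(-1, -18747)) = Add(-618, 18747) = 18129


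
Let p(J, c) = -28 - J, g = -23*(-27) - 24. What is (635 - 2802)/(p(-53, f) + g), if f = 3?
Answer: -2167/622 ≈ -3.4839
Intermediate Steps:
g = 597 (g = 621 - 24 = 597)
(635 - 2802)/(p(-53, f) + g) = (635 - 2802)/((-28 - 1*(-53)) + 597) = -2167/((-28 + 53) + 597) = -2167/(25 + 597) = -2167/622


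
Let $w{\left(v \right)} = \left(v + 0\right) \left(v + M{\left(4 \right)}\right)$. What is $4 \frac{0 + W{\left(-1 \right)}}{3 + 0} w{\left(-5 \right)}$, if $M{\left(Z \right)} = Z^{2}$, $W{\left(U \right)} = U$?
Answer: $\frac{220}{3} \approx 73.333$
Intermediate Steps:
$w{\left(v \right)} = v \left(16 + v\right)$ ($w{\left(v \right)} = \left(v + 0\right) \left(v + 4^{2}\right) = v \left(v + 16\right) = v \left(16 + v\right)$)
$4 \frac{0 + W{\left(-1 \right)}}{3 + 0} w{\left(-5 \right)} = 4 \frac{0 - 1}{3 + 0} \left(- 5 \left(16 - 5\right)\right) = 4 \left(- \frac{1}{3}\right) \left(\left(-5\right) 11\right) = 4 \left(\left(-1\right) \frac{1}{3}\right) \left(-55\right) = 4 \left(- \frac{1}{3}\right) \left(-55\right) = \left(- \frac{4}{3}\right) \left(-55\right) = \frac{220}{3}$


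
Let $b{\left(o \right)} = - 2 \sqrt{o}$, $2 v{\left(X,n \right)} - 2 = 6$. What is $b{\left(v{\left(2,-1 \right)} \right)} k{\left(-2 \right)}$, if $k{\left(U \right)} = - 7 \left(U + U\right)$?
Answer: $-112$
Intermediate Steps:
$k{\left(U \right)} = - 14 U$ ($k{\left(U \right)} = - 7 \cdot 2 U = - 14 U$)
$v{\left(X,n \right)} = 4$ ($v{\left(X,n \right)} = 1 + \frac{1}{2} \cdot 6 = 1 + 3 = 4$)
$b{\left(v{\left(2,-1 \right)} \right)} k{\left(-2 \right)} = - 2 \sqrt{4} \left(\left(-14\right) \left(-2\right)\right) = \left(-2\right) 2 \cdot 28 = \left(-4\right) 28 = -112$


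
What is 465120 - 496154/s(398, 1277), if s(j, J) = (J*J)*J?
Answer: 968584926260806/2082440933 ≈ 4.6512e+5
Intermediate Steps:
s(j, J) = J³ (s(j, J) = J²*J = J³)
465120 - 496154/s(398, 1277) = 465120 - 496154/(1277³) = 465120 - 496154/2082440933 = 968584926260806/2082440933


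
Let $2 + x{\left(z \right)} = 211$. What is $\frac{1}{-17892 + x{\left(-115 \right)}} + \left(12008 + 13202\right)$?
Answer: $\frac{445788429}{17683} \approx 25210.0$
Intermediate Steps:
$x{\left(z \right)} = 209$ ($x{\left(z \right)} = -2 + 211 = 209$)
$\frac{1}{-17892 + x{\left(-115 \right)}} + \left(12008 + 13202\right) = \frac{1}{-17892 + 209} + \left(12008 + 13202\right) = \frac{1}{-17683} + 25210 = - \frac{1}{17683} + 25210 = \frac{445788429}{17683}$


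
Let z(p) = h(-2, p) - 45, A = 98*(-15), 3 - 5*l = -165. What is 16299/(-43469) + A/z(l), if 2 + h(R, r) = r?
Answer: 318405117/2912423 ≈ 109.33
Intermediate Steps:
l = 168/5 (l = 3/5 - 1/5*(-165) = 3/5 + 33 = 168/5 ≈ 33.600)
h(R, r) = -2 + r
A = -1470
z(p) = -47 + p (z(p) = (-2 + p) - 45 = -47 + p)
16299/(-43469) + A/z(l) = 16299/(-43469) - 1470/(-47 + 168/5) = 16299*(-1/43469) - 1470/(-67/5) = -16299/43469 - 1470*(-5/67) = -16299/43469 + 7350/67 = 318405117/2912423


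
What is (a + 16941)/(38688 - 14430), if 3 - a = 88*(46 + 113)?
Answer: 492/4043 ≈ 0.12169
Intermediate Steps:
a = -13989 (a = 3 - 88*(46 + 113) = 3 - 88*159 = 3 - 1*13992 = 3 - 13992 = -13989)
(a + 16941)/(38688 - 14430) = (-13989 + 16941)/(38688 - 14430) = 2952/24258 = 2952*(1/24258) = 492/4043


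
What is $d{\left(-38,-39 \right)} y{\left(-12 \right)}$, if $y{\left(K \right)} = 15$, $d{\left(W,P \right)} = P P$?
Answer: $22815$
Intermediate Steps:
$d{\left(W,P \right)} = P^{2}$
$d{\left(-38,-39 \right)} y{\left(-12 \right)} = \left(-39\right)^{2} \cdot 15 = 1521 \cdot 15 = 22815$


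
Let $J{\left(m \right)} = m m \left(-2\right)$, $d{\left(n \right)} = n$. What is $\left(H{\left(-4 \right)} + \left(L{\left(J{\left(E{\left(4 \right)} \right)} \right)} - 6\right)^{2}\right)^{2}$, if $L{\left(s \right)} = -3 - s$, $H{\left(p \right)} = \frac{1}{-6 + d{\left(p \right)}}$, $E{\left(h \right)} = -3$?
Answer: $\frac{654481}{100} \approx 6544.8$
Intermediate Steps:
$J{\left(m \right)} = - 2 m^{2}$ ($J{\left(m \right)} = m^{2} \left(-2\right) = - 2 m^{2}$)
$H{\left(p \right)} = \frac{1}{-6 + p}$
$\left(H{\left(-4 \right)} + \left(L{\left(J{\left(E{\left(4 \right)} \right)} \right)} - 6\right)^{2}\right)^{2} = \left(\frac{1}{-6 - 4} + \left(\left(-3 - - 2 \left(-3\right)^{2}\right) - 6\right)^{2}\right)^{2} = \left(\frac{1}{-10} + \left(\left(-3 - \left(-2\right) 9\right) - 6\right)^{2}\right)^{2} = \left(- \frac{1}{10} + \left(\left(-3 - -18\right) - 6\right)^{2}\right)^{2} = \left(- \frac{1}{10} + \left(\left(-3 + 18\right) - 6\right)^{2}\right)^{2} = \left(- \frac{1}{10} + \left(15 - 6\right)^{2}\right)^{2} = \left(- \frac{1}{10} + 9^{2}\right)^{2} = \left(- \frac{1}{10} + 81\right)^{2} = \left(\frac{809}{10}\right)^{2} = \frac{654481}{100}$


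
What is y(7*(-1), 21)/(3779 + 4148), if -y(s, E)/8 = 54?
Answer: -432/7927 ≈ -0.054497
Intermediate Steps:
y(s, E) = -432 (y(s, E) = -8*54 = -432)
y(7*(-1), 21)/(3779 + 4148) = -432/(3779 + 4148) = -432/7927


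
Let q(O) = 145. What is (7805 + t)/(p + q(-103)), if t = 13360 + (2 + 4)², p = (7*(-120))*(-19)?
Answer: 21201/16105 ≈ 1.3164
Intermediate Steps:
p = 15960 (p = -840*(-19) = 15960)
t = 13396 (t = 13360 + 6² = 13360 + 36 = 13396)
(7805 + t)/(p + q(-103)) = (7805 + 13396)/(15960 + 145) = 21201/16105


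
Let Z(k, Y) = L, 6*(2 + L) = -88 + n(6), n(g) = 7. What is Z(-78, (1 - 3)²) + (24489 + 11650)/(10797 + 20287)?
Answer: -445663/31084 ≈ -14.337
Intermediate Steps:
L = -31/2 (L = -2 + (-88 + 7)/6 = -2 + (⅙)*(-81) = -2 - 27/2 = -31/2 ≈ -15.500)
Z(k, Y) = -31/2
Z(-78, (1 - 3)²) + (24489 + 11650)/(10797 + 20287) = -31/2 + (24489 + 11650)/(10797 + 20287) = -31/2 + 36139/31084 = -445663/31084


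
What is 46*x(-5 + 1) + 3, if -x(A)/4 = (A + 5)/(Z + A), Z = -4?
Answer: 26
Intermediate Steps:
x(A) = -4*(5 + A)/(-4 + A) (x(A) = -4*(A + 5)/(-4 + A) = -4*(5 + A)/(-4 + A))
46*x(-5 + 1) + 3 = 46*(4*(-5 - (-5 + 1))/(-4 + (-5 + 1))) + 3 = 46*(4*(-5 - 1*(-4))/(-4 - 4)) + 3 = 46*(4*(-5 + 4)/(-8)) + 3 = 46*(4*(-⅛)*(-1)) + 3 = 46*(½) + 3 = 23 + 3 = 26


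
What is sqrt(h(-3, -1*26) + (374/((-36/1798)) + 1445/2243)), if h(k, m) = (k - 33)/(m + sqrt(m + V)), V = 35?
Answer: I*sqrt(447367205323190)/154767 ≈ 136.66*I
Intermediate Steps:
h(k, m) = (-33 + k)/(m + sqrt(35 + m)) (h(k, m) = (k - 33)/(m + sqrt(m + 35)) = (-33 + k)/(m + sqrt(35 + m)))
sqrt(h(-3, -1*26) + (374/((-36/1798)) + 1445/2243)) = sqrt((-33 - 3)/(-1*26 + sqrt(35 - 1*26)) + (374/((-36/1798)) + 1445/2243)) = sqrt(-36/(-26 + sqrt(35 - 26)) + (374/((-36*1/1798)) + 1445*(1/2243))) = sqrt(-36/(-26 + sqrt(9)) + (374/(-18/899) + 1445/2243)) = sqrt(-36/(-26 + 3) + (374*(-899/18) + 1445/2243)) = sqrt(-36/(-23) + (-168113/9 + 1445/2243)) = sqrt(-1/23*(-36) - 377064454/20187) = sqrt(36/23 - 377064454/20187) = sqrt(-8671755710/464301) = I*sqrt(447367205323190)/154767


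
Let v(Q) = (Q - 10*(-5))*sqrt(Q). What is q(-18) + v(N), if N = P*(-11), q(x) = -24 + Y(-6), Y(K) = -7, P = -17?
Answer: -31 + 237*sqrt(187) ≈ 3209.9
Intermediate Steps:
q(x) = -31 (q(x) = -24 - 7 = -31)
N = 187 (N = -17*(-11) = 187)
v(Q) = sqrt(Q)*(50 + Q) (v(Q) = (Q + 50)*sqrt(Q) = (50 + Q)*sqrt(Q) = sqrt(Q)*(50 + Q))
q(-18) + v(N) = -31 + sqrt(187)*(50 + 187) = -31 + sqrt(187)*237 = -31 + 237*sqrt(187)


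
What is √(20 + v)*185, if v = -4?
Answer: 740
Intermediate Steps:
√(20 + v)*185 = √(20 - 4)*185 = √16*185 = 4*185 = 740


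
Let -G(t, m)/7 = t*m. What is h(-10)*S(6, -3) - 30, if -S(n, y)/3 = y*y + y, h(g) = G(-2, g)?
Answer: 2490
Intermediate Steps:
G(t, m) = -7*m*t (G(t, m) = -7*t*m = -7*m*t)
h(g) = 14*g (h(g) = -7*g*(-2) = 14*g)
S(n, y) = -3*y - 3*y² (S(n, y) = -3*(y*y + y) = -3*(y² + y) = -3*(y + y²) = -3*y - 3*y²)
h(-10)*S(6, -3) - 30 = (14*(-10))*(-3*(-3)*(1 - 3)) - 30 = -(-420)*(-3)*(-2) - 30 = -140*(-18) - 30 = 2520 - 30 = 2490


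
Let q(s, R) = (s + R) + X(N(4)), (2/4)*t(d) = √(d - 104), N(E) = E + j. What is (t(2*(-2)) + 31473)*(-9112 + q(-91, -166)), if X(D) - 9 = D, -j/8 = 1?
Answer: -294713172 - 112368*I*√3 ≈ -2.9471e+8 - 1.9463e+5*I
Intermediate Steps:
j = -8 (j = -8*1 = -8)
N(E) = -8 + E (N(E) = E - 8 = -8 + E)
X(D) = 9 + D
t(d) = 2*√(-104 + d) (t(d) = 2*√(d - 104) = 2*√(-104 + d))
q(s, R) = 5 + R + s (q(s, R) = (s + R) + (9 + (-8 + 4)) = (R + s) + (9 - 4) = (R + s) + 5 = 5 + R + s)
(t(2*(-2)) + 31473)*(-9112 + q(-91, -166)) = (2*√(-104 + 2*(-2)) + 31473)*(-9112 + (5 - 166 - 91)) = (2*√(-104 - 4) + 31473)*(-9112 - 252) = (2*√(-108) + 31473)*(-9364) = (2*(6*I*√3) + 31473)*(-9364) = (12*I*√3 + 31473)*(-9364) = (31473 + 12*I*√3)*(-9364) = -294713172 - 112368*I*√3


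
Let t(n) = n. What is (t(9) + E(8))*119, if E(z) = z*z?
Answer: 8687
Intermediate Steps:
E(z) = z²
(t(9) + E(8))*119 = (9 + 8²)*119 = (9 + 64)*119 = 73*119 = 8687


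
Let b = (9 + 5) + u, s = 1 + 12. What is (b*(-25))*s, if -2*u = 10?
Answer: -2925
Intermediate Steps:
u = -5 (u = -½*10 = -5)
s = 13
b = 9 (b = (9 + 5) - 5 = 14 - 5 = 9)
(b*(-25))*s = (9*(-25))*13 = -225*13 = -2925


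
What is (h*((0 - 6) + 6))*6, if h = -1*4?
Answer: 0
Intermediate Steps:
h = -4
(h*((0 - 6) + 6))*6 = -4*((0 - 6) + 6)*6 = -4*(-6 + 6)*6 = -4*0*6 = 0*6 = 0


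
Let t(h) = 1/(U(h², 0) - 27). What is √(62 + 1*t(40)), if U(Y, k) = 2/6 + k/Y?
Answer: √24785/20 ≈ 7.8716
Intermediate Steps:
U(Y, k) = ⅓ + k/Y (U(Y, k) = 2*(⅙) + k/Y = ⅓ + k/Y)
t(h) = -3/80 (t(h) = 1/((0 + h²/3)/(h²) - 27) = 1/((h²/3)/h² - 27) = 1/(⅓ - 27) = 1/(-80/3) = -3/80)
√(62 + 1*t(40)) = √(62 + 1*(-3/80)) = √(62 - 3/80) = √(4957/80) = √24785/20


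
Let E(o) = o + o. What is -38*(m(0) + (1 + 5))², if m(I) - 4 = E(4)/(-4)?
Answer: -2432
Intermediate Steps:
E(o) = 2*o
m(I) = 2 (m(I) = 4 + (2*4)/(-4) = 4 + 8*(-¼) = 4 - 2 = 2)
-38*(m(0) + (1 + 5))² = -38*(2 + (1 + 5))² = -38*(2 + 6)² = -38*8² = -38*64 = -2432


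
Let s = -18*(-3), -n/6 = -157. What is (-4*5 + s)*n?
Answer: 32028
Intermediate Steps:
n = 942 (n = -6*(-157) = 942)
s = 54
(-4*5 + s)*n = (-4*5 + 54)*942 = (-20 + 54)*942 = 34*942 = 32028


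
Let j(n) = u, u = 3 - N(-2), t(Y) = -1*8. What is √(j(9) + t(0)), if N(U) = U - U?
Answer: I*√5 ≈ 2.2361*I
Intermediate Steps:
t(Y) = -8
N(U) = 0
u = 3 (u = 3 - 1*0 = 3 + 0 = 3)
j(n) = 3
√(j(9) + t(0)) = √(3 - 8) = √(-5) = I*√5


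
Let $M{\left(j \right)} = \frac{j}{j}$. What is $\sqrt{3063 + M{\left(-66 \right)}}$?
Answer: $2 \sqrt{766} \approx 55.353$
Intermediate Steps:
$M{\left(j \right)} = 1$
$\sqrt{3063 + M{\left(-66 \right)}} = \sqrt{3063 + 1} = \sqrt{3064} = 2 \sqrt{766}$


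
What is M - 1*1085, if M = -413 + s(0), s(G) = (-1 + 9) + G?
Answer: -1490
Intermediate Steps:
s(G) = 8 + G
M = -405 (M = -413 + (8 + 0) = -413 + 8 = -405)
M - 1*1085 = -405 - 1*1085 = -405 - 1085 = -1490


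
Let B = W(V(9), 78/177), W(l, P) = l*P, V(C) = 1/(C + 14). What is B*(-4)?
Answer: -104/1357 ≈ -0.076640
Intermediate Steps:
V(C) = 1/(14 + C)
W(l, P) = P*l
B = 26/1357 (B = (78/177)/(14 + 9) = (78*(1/177))/23 = (26/59)*(1/23) = 26/1357 ≈ 0.019160)
B*(-4) = (26/1357)*(-4) = -104/1357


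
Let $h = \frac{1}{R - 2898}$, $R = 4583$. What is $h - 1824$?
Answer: $- \frac{3073439}{1685} \approx -1824.0$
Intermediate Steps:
$h = \frac{1}{1685}$ ($h = \frac{1}{4583 - 2898} = \frac{1}{1685} \approx 0.00059347$)
$h - 1824 = \frac{1}{1685} - 1824 = - \frac{3073439}{1685}$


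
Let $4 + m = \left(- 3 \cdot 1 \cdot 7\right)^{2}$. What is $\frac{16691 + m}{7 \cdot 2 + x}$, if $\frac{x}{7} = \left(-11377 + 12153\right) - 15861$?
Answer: $- \frac{17128}{105581} \approx -0.16223$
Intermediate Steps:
$x = -105595$ ($x = 7 \left(\left(-11377 + 12153\right) - 15861\right) = 7 \left(776 - 15861\right) = 7 \left(-15085\right) = -105595$)
$m = 437$ ($m = -4 + \left(- 3 \cdot 1 \cdot 7\right)^{2} = -4 + \left(- 3 \cdot 7\right)^{2} = -4 + \left(\left(-1\right) 21\right)^{2} = -4 + \left(-21\right)^{2} = -4 + 441 = 437$)
$\frac{16691 + m}{7 \cdot 2 + x} = \frac{16691 + 437}{7 \cdot 2 - 105595} = \frac{17128}{14 - 105595} = \frac{17128}{-105581} = 17128 \left(- \frac{1}{105581}\right) = - \frac{17128}{105581}$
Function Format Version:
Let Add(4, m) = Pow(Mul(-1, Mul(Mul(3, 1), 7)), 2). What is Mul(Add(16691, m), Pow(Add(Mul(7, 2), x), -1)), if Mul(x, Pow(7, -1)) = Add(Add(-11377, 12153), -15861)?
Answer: Rational(-17128, 105581) ≈ -0.16223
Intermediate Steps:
x = -105595 (x = Mul(7, Add(Add(-11377, 12153), -15861)) = Mul(7, Add(776, -15861)) = Mul(7, -15085) = -105595)
m = 437 (m = Add(-4, Pow(Mul(-1, Mul(Mul(3, 1), 7)), 2)) = Add(-4, Pow(Mul(-1, Mul(3, 7)), 2)) = Add(-4, Pow(Mul(-1, 21), 2)) = Add(-4, Pow(-21, 2)) = Add(-4, 441) = 437)
Mul(Add(16691, m), Pow(Add(Mul(7, 2), x), -1)) = Mul(Add(16691, 437), Pow(Add(Mul(7, 2), -105595), -1)) = Mul(17128, Pow(Add(14, -105595), -1)) = Mul(17128, Pow(-105581, -1)) = Mul(17128, Rational(-1, 105581)) = Rational(-17128, 105581)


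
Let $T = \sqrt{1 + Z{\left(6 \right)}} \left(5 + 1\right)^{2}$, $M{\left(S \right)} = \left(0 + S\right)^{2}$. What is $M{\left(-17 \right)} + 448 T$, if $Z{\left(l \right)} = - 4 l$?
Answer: $289 + 16128 i \sqrt{23} \approx 289.0 + 77347.0 i$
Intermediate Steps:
$M{\left(S \right)} = S^{2}$
$T = 36 i \sqrt{23}$ ($T = \sqrt{1 - 24} \left(5 + 1\right)^{2} = \sqrt{1 - 24} \cdot 6^{2} = \sqrt{-23} \cdot 36 = i \sqrt{23} \cdot 36 = 36 i \sqrt{23} \approx 172.65 i$)
$M{\left(-17 \right)} + 448 T = \left(-17\right)^{2} + 448 \cdot 36 i \sqrt{23} = 289 + 16128 i \sqrt{23}$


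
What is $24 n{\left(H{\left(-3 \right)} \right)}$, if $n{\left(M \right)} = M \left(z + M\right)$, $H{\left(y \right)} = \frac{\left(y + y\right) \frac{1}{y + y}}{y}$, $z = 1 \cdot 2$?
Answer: $- \frac{40}{3} \approx -13.333$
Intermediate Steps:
$z = 2$
$H{\left(y \right)} = \frac{1}{y}$ ($H{\left(y \right)} = \frac{2 y \frac{1}{2 y}}{y} = 1 \frac{1}{y} = \frac{1}{y}$)
$n{\left(M \right)} = M \left(2 + M\right)$
$24 n{\left(H{\left(-3 \right)} \right)} = 24 \frac{2 + \frac{1}{-3}}{-3} = 24 \left(- \frac{2 - \frac{1}{3}}{3}\right) = 24 \left(\left(- \frac{1}{3}\right) \frac{5}{3}\right) = 24 \left(- \frac{5}{9}\right) = - \frac{40}{3}$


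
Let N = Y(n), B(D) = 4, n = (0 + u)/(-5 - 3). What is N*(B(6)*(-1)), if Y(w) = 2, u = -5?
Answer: -8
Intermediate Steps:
n = 5/8 (n = (0 - 5)/(-5 - 3) = -5/(-8) = -5*(-⅛) = 5/8 ≈ 0.62500)
N = 2
N*(B(6)*(-1)) = 2*(4*(-1)) = 2*(-4) = -8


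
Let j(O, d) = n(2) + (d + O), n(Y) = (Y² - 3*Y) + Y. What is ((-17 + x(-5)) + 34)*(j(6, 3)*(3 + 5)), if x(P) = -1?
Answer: 1152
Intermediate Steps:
n(Y) = Y² - 2*Y
j(O, d) = O + d (j(O, d) = 2*(-2 + 2) + (d + O) = 2*0 + (O + d) = 0 + (O + d) = O + d)
((-17 + x(-5)) + 34)*(j(6, 3)*(3 + 5)) = ((-17 - 1) + 34)*((6 + 3)*(3 + 5)) = (-18 + 34)*(9*8) = 16*72 = 1152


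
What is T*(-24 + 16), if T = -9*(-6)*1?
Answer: -432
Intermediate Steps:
T = 54 (T = 54*1 = 54)
T*(-24 + 16) = 54*(-24 + 16) = 54*(-8) = -432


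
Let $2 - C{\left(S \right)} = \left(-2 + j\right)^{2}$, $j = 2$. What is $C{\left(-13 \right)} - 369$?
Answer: $-367$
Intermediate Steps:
$C{\left(S \right)} = 2$ ($C{\left(S \right)} = 2 - \left(-2 + 2\right)^{2} = 2 - 0^{2} = 2 - 0 = 2 + 0 = 2$)
$C{\left(-13 \right)} - 369 = 2 - 369 = -367$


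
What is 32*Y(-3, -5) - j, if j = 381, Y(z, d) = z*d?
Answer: 99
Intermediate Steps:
Y(z, d) = d*z
32*Y(-3, -5) - j = 32*(-5*(-3)) - 1*381 = 32*15 - 381 = 480 - 381 = 99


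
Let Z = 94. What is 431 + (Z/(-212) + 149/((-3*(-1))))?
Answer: 152711/318 ≈ 480.22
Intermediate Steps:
431 + (Z/(-212) + 149/((-3*(-1)))) = 431 + (94/(-212) + 149/((-3*(-1)))) = 431 + (94*(-1/212) + 149/3) = 431 + (-47/106 + 149*(1/3)) = 431 + (-47/106 + 149/3) = 431 + 15653/318 = 152711/318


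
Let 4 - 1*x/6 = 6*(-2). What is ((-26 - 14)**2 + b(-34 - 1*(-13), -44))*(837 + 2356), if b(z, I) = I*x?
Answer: -8378432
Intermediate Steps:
x = 96 (x = 24 - 36*(-2) = 24 - 6*(-12) = 24 + 72 = 96)
b(z, I) = 96*I (b(z, I) = I*96 = 96*I)
((-26 - 14)**2 + b(-34 - 1*(-13), -44))*(837 + 2356) = ((-26 - 14)**2 + 96*(-44))*(837 + 2356) = ((-40)**2 - 4224)*3193 = (1600 - 4224)*3193 = -2624*3193 = -8378432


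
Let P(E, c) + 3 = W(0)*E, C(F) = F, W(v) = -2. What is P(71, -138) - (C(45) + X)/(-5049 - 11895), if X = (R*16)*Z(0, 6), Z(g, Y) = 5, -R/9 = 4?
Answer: -819905/5648 ≈ -145.17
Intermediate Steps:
R = -36 (R = -9*4 = -36)
X = -2880 (X = -36*16*5 = -576*5 = -2880)
P(E, c) = -3 - 2*E
P(71, -138) - (C(45) + X)/(-5049 - 11895) = (-3 - 2*71) - (45 - 2880)/(-5049 - 11895) = (-3 - 142) - (-2835)/(-16944) = -145 - (-2835)*(-1)/16944 = -145 - 1*945/5648 = -145 - 945/5648 = -819905/5648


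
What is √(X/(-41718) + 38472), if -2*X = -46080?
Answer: 2*√464967927282/6953 ≈ 196.14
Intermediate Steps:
X = 23040 (X = -½*(-46080) = 23040)
√(X/(-41718) + 38472) = √(23040/(-41718) + 38472) = √(23040*(-1/41718) + 38472) = √(-3840/6953 + 38472) = √(267491976/6953) = 2*√464967927282/6953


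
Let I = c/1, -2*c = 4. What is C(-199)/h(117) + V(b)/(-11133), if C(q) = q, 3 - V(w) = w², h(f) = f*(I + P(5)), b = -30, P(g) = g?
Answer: -211180/434187 ≈ -0.48638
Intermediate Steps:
c = -2 (c = -½*4 = -2)
I = -2 (I = -2/1 = -2*1 = -2)
h(f) = 3*f (h(f) = f*(-2 + 5) = f*3 = 3*f)
V(w) = 3 - w²
C(-199)/h(117) + V(b)/(-11133) = -199/(3*117) + (3 - 1*(-30)²)/(-11133) = -199/351 + (3 - 1*900)*(-1/11133) = -199*1/351 + (3 - 900)*(-1/11133) = -199/351 - 897*(-1/11133) = -199/351 + 299/3711 = -211180/434187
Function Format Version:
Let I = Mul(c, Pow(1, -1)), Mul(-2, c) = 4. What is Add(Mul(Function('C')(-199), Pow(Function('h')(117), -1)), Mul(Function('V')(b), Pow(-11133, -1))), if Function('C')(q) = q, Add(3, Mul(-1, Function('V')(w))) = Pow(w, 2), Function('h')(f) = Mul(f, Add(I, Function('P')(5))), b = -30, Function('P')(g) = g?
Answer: Rational(-211180, 434187) ≈ -0.48638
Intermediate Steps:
c = -2 (c = Mul(Rational(-1, 2), 4) = -2)
I = -2 (I = Mul(-2, Pow(1, -1)) = Mul(-2, 1) = -2)
Function('h')(f) = Mul(3, f) (Function('h')(f) = Mul(f, Add(-2, 5)) = Mul(f, 3) = Mul(3, f))
Function('V')(w) = Add(3, Mul(-1, Pow(w, 2)))
Add(Mul(Function('C')(-199), Pow(Function('h')(117), -1)), Mul(Function('V')(b), Pow(-11133, -1))) = Add(Mul(-199, Pow(Mul(3, 117), -1)), Mul(Add(3, Mul(-1, Pow(-30, 2))), Pow(-11133, -1))) = Add(Mul(-199, Pow(351, -1)), Mul(Add(3, Mul(-1, 900)), Rational(-1, 11133))) = Add(Mul(-199, Rational(1, 351)), Mul(Add(3, -900), Rational(-1, 11133))) = Add(Rational(-199, 351), Mul(-897, Rational(-1, 11133))) = Add(Rational(-199, 351), Rational(299, 3711)) = Rational(-211180, 434187)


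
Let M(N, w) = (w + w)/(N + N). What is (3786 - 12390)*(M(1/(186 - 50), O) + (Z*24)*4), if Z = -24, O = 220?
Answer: -237608064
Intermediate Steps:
M(N, w) = w/N (M(N, w) = (2*w)/((2*N)) = (2*w)*(1/(2*N)) = w/N)
(3786 - 12390)*(M(1/(186 - 50), O) + (Z*24)*4) = (3786 - 12390)*(220/(1/(186 - 50)) - 24*24*4) = -8604*(220/(1/136) - 576*4) = -8604*(220/(1/136) - 2304) = -8604*(220*136 - 2304) = -8604*(29920 - 2304) = -8604*27616 = -237608064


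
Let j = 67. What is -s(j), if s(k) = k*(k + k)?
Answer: -8978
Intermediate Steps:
s(k) = 2*k² (s(k) = k*(2*k) = 2*k²)
-s(j) = -2*67² = -2*4489 = -1*8978 = -8978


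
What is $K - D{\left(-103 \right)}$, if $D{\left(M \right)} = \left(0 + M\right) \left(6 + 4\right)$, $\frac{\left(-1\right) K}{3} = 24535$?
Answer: $-72575$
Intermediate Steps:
$K = -73605$ ($K = \left(-3\right) 24535 = -73605$)
$D{\left(M \right)} = 10 M$ ($D{\left(M \right)} = M 10 = 10 M$)
$K - D{\left(-103 \right)} = -73605 - 10 \left(-103\right) = -73605 - -1030 = -73605 + 1030 = -72575$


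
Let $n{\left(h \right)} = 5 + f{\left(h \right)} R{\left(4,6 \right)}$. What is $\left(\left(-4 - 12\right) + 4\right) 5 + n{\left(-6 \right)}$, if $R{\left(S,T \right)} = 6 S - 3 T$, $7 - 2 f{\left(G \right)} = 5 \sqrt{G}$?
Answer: $-34 - 15 i \sqrt{6} \approx -34.0 - 36.742 i$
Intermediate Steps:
$f{\left(G \right)} = \frac{7}{2} - \frac{5 \sqrt{G}}{2}$
$R{\left(S,T \right)} = - 3 T + 6 S$
$n{\left(h \right)} = 26 - 15 \sqrt{h}$ ($n{\left(h \right)} = 5 + \left(\frac{7}{2} - \frac{5 \sqrt{h}}{2}\right) \left(\left(-3\right) 6 + 6 \cdot 4\right) = 5 + \left(\frac{7}{2} - \frac{5 \sqrt{h}}{2}\right) \left(-18 + 24\right) = 5 + \left(\frac{7}{2} - \frac{5 \sqrt{h}}{2}\right) 6 = 5 - \left(-21 + 15 \sqrt{h}\right) = 26 - 15 \sqrt{h}$)
$\left(\left(-4 - 12\right) + 4\right) 5 + n{\left(-6 \right)} = \left(\left(-4 - 12\right) + 4\right) 5 + \left(26 - 15 \sqrt{-6}\right) = \left(-16 + 4\right) 5 + \left(26 - 15 i \sqrt{6}\right) = \left(-12\right) 5 + \left(26 - 15 i \sqrt{6}\right) = -60 + \left(26 - 15 i \sqrt{6}\right) = -34 - 15 i \sqrt{6}$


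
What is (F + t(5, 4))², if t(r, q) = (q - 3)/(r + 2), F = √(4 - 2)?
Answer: 99/49 + 2*√2/7 ≈ 2.4245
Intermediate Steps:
F = √2 ≈ 1.4142
t(r, q) = (-3 + q)/(2 + r)
(F + t(5, 4))² = (√2 + (-3 + 4)/(2 + 5))² = (√2 + 1/7)² = (√2 + (⅐)*1)² = (√2 + ⅐)² = (⅐ + √2)²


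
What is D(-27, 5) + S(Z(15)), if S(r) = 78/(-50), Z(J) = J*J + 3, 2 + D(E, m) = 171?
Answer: 4186/25 ≈ 167.44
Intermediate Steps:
D(E, m) = 169 (D(E, m) = -2 + 171 = 169)
Z(J) = 3 + J² (Z(J) = J² + 3 = 3 + J²)
S(r) = -39/25 (S(r) = 78*(-1/50) = -39/25)
D(-27, 5) + S(Z(15)) = 169 - 39/25 = 4186/25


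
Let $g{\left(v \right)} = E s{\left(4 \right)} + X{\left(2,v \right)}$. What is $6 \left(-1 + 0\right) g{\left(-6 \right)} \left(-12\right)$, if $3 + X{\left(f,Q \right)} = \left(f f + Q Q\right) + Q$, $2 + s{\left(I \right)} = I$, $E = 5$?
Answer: $2952$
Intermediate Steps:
$s{\left(I \right)} = -2 + I$
$X{\left(f,Q \right)} = -3 + Q + Q^{2} + f^{2}$ ($X{\left(f,Q \right)} = -3 + \left(\left(f f + Q Q\right) + Q\right) = -3 + \left(\left(f^{2} + Q^{2}\right) + Q\right) = -3 + \left(\left(Q^{2} + f^{2}\right) + Q\right) = -3 + \left(Q + Q^{2} + f^{2}\right) = -3 + Q + Q^{2} + f^{2}$)
$g{\left(v \right)} = 11 + v + v^{2}$ ($g{\left(v \right)} = 5 \left(-2 + 4\right) + \left(-3 + v + v^{2} + 2^{2}\right) = 5 \cdot 2 + \left(-3 + v + v^{2} + 4\right) = 10 + \left(1 + v + v^{2}\right) = 11 + v + v^{2}$)
$6 \left(-1 + 0\right) g{\left(-6 \right)} \left(-12\right) = 6 \left(-1 + 0\right) \left(11 - 6 + \left(-6\right)^{2}\right) \left(-12\right) = 6 \left(-1\right) \left(11 - 6 + 36\right) \left(-12\right) = \left(-6\right) 41 \left(-12\right) = \left(-246\right) \left(-12\right) = 2952$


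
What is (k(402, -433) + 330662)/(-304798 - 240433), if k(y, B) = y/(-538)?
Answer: -88947877/146667139 ≈ -0.60646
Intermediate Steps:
k(y, B) = -y/538 (k(y, B) = y*(-1/538) = -y/538)
(k(402, -433) + 330662)/(-304798 - 240433) = (-1/538*402 + 330662)/(-304798 - 240433) = (-201/269 + 330662)/(-545231) = (88947877/269)*(-1/545231) = -88947877/146667139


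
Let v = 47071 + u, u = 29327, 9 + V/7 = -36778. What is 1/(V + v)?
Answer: -1/181111 ≈ -5.5215e-6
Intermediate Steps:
V = -257509 (V = -63 + 7*(-36778) = -63 - 257446 = -257509)
v = 76398 (v = 47071 + 29327 = 76398)
1/(V + v) = 1/(-257509 + 76398) = 1/(-181111) = -1/181111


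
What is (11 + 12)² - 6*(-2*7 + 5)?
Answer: 583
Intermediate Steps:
(11 + 12)² - 6*(-2*7 + 5) = 23² - 6*(-14 + 5) = 529 - 6*(-9) = 529 - 1*(-54) = 529 + 54 = 583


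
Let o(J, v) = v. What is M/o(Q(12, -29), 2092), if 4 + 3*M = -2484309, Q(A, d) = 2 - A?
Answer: -2484313/6276 ≈ -395.84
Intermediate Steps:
M = -2484313/3 (M = -4/3 + (1/3)*(-2484309) = -4/3 - 828103 = -2484313/3 ≈ -8.2810e+5)
M/o(Q(12, -29), 2092) = -2484313/3/2092 = -2484313/3*1/2092 = -2484313/6276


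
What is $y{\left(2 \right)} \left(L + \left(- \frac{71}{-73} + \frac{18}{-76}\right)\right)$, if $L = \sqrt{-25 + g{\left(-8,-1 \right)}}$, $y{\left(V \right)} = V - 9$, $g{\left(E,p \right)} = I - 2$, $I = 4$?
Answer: $- \frac{14287}{2774} - 7 i \sqrt{23} \approx -5.1503 - 33.571 i$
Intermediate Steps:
$g{\left(E,p \right)} = 2$ ($g{\left(E,p \right)} = 4 - 2 = 2$)
$y{\left(V \right)} = -9 + V$
$L = i \sqrt{23}$ ($L = \sqrt{-25 + 2} = \sqrt{-23} = i \sqrt{23} \approx 4.7958 i$)
$y{\left(2 \right)} \left(L + \left(- \frac{71}{-73} + \frac{18}{-76}\right)\right) = \left(-9 + 2\right) \left(i \sqrt{23} + \left(- \frac{71}{-73} + \frac{18}{-76}\right)\right) = - 7 \left(i \sqrt{23} + \left(\left(-71\right) \left(- \frac{1}{73}\right) + 18 \left(- \frac{1}{76}\right)\right)\right) = - 7 \left(i \sqrt{23} + \left(\frac{71}{73} - \frac{9}{38}\right)\right) = - 7 \left(i \sqrt{23} + \frac{2041}{2774}\right) = - 7 \left(\frac{2041}{2774} + i \sqrt{23}\right) = - \frac{14287}{2774} - 7 i \sqrt{23}$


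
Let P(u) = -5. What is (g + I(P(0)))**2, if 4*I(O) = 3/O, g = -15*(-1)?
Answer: 88209/400 ≈ 220.52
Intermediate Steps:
g = 15
I(O) = 3/(4*O) (I(O) = (3/O)/4 = 3/(4*O))
(g + I(P(0)))**2 = (15 + (3/4)/(-5))**2 = (15 + (3/4)*(-1/5))**2 = (15 - 3/20)**2 = (297/20)**2 = 88209/400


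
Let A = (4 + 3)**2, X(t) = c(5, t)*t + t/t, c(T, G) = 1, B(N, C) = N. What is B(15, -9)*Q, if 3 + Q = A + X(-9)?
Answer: 570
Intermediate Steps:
X(t) = 1 + t (X(t) = 1*t + t/t = t + 1 = 1 + t)
A = 49 (A = 7**2 = 49)
Q = 38 (Q = -3 + (49 + (1 - 9)) = -3 + (49 - 8) = -3 + 41 = 38)
B(15, -9)*Q = 15*38 = 570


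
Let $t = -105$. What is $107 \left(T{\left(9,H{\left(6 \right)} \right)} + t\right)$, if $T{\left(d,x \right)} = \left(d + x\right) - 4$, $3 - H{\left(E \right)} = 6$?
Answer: $-11021$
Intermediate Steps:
$H{\left(E \right)} = -3$ ($H{\left(E \right)} = 3 - 6 = -3$)
$T{\left(d,x \right)} = -4 + d + x$
$107 \left(T{\left(9,H{\left(6 \right)} \right)} + t\right) = 107 \left(\left(-4 + 9 - 3\right) - 105\right) = 107 \left(2 - 105\right) = 107 \left(-103\right) = -11021$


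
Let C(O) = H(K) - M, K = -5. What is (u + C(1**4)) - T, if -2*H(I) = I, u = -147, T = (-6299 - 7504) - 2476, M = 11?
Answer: 32247/2 ≈ 16124.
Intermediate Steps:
T = -16279 (T = -13803 - 2476 = -16279)
H(I) = -I/2
C(O) = -17/2 (C(O) = -1/2*(-5) - 1*11 = 5/2 - 11 = -17/2)
(u + C(1**4)) - T = (-147 - 17/2) - 1*(-16279) = -311/2 + 16279 = 32247/2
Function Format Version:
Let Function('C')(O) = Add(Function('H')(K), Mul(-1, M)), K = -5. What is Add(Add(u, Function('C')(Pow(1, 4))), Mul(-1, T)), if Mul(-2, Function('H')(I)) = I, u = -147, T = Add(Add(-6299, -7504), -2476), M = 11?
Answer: Rational(32247, 2) ≈ 16124.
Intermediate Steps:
T = -16279 (T = Add(-13803, -2476) = -16279)
Function('H')(I) = Mul(Rational(-1, 2), I)
Function('C')(O) = Rational(-17, 2) (Function('C')(O) = Add(Mul(Rational(-1, 2), -5), Mul(-1, 11)) = Add(Rational(5, 2), -11) = Rational(-17, 2))
Add(Add(u, Function('C')(Pow(1, 4))), Mul(-1, T)) = Add(Add(-147, Rational(-17, 2)), Mul(-1, -16279)) = Add(Rational(-311, 2), 16279) = Rational(32247, 2)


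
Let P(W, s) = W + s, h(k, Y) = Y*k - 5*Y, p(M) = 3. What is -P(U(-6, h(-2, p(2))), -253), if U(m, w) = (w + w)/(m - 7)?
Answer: 3247/13 ≈ 249.77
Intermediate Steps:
h(k, Y) = -5*Y + Y*k
U(m, w) = 2*w/(-7 + m) (U(m, w) = (2*w)/(-7 + m) = 2*w/(-7 + m))
-P(U(-6, h(-2, p(2))), -253) = -(2*(3*(-5 - 2))/(-7 - 6) - 253) = -(2*(3*(-7))/(-13) - 253) = -(2*(-21)*(-1/13) - 253) = -(42/13 - 253) = -1*(-3247/13) = 3247/13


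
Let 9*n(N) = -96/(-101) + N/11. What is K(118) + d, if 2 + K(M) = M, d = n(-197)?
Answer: 1141043/9999 ≈ 114.12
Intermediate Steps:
n(N) = 32/303 + N/99 (n(N) = (-96/(-101) + N/11)/9 = (-96*(-1/101) + N*(1/11))/9 = (96/101 + N/11)/9 = 32/303 + N/99)
d = -18841/9999 (d = 32/303 + (1/99)*(-197) = 32/303 - 197/99 = -18841/9999 ≈ -1.8843)
K(M) = -2 + M
K(118) + d = (-2 + 118) - 18841/9999 = 116 - 18841/9999 = 1141043/9999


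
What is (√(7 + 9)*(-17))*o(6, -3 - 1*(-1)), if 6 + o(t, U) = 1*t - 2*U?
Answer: -272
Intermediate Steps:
o(t, U) = -6 + t - 2*U (o(t, U) = -6 + (1*t - 2*U) = -6 + (t - 2*U) = -6 + t - 2*U)
(√(7 + 9)*(-17))*o(6, -3 - 1*(-1)) = (√(7 + 9)*(-17))*(-6 + 6 - 2*(-3 - 1*(-1))) = (√16*(-17))*(-6 + 6 - 2*(-3 + 1)) = (4*(-17))*(-6 + 6 - 2*(-2)) = -68*(-6 + 6 + 4) = -68*4 = -272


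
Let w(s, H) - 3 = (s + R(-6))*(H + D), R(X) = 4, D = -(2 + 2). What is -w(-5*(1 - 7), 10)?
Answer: -207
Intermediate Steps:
D = -4 (D = -1*4 = -4)
w(s, H) = 3 + (-4 + H)*(4 + s) (w(s, H) = 3 + (s + 4)*(H - 4) = 3 + (4 + s)*(-4 + H) = 3 + (-4 + H)*(4 + s))
-w(-5*(1 - 7), 10) = -(-13 - (-20)*(1 - 7) + 4*10 + 10*(-5*(1 - 7))) = -(-13 - (-20)*(-6) + 40 + 10*(-5*(-6))) = -(-13 - 4*30 + 40 + 10*30) = -(-13 - 120 + 40 + 300) = -1*207 = -207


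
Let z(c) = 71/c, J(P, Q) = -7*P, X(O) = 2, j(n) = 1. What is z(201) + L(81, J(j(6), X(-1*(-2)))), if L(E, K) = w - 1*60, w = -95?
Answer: -31084/201 ≈ -154.65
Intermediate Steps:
L(E, K) = -155 (L(E, K) = -95 - 1*60 = -95 - 60 = -155)
z(201) + L(81, J(j(6), X(-1*(-2)))) = 71/201 - 155 = -31084/201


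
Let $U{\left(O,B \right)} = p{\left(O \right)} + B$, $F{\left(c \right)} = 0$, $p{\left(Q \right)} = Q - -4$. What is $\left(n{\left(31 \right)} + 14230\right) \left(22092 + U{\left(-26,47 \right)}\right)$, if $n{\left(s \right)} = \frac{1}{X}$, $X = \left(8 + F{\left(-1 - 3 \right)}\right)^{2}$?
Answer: $\frac{20142416357}{64} \approx 3.1473 \cdot 10^{8}$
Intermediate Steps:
$p{\left(Q \right)} = 4 + Q$ ($p{\left(Q \right)} = Q + 4 = 4 + Q$)
$U{\left(O,B \right)} = 4 + B + O$ ($U{\left(O,B \right)} = \left(4 + O\right) + B = 4 + B + O$)
$X = 64$ ($X = \left(8 + 0\right)^{2} = 8^{2} = 64$)
$n{\left(s \right)} = \frac{1}{64}$
$\left(n{\left(31 \right)} + 14230\right) \left(22092 + U{\left(-26,47 \right)}\right) = \left(\frac{1}{64} + 14230\right) \left(22092 + \left(4 + 47 - 26\right)\right) = \frac{910721 \left(22092 + 25\right)}{64} = \frac{910721}{64} \cdot 22117 = \frac{20142416357}{64}$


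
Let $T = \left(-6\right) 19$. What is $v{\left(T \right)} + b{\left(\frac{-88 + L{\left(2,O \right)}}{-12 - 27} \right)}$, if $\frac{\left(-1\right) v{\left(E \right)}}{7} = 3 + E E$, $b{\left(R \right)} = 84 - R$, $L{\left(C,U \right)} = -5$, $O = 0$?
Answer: $- \frac{1181848}{13} \approx -90911.0$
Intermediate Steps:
$T = -114$
$v{\left(E \right)} = -21 - 7 E^{2}$ ($v{\left(E \right)} = - 7 \left(3 + E E\right) = - 7 \left(3 + E^{2}\right) = -21 - 7 E^{2}$)
$v{\left(T \right)} + b{\left(\frac{-88 + L{\left(2,O \right)}}{-12 - 27} \right)} = \left(-21 - 7 \left(-114\right)^{2}\right) + \left(84 - \frac{-88 - 5}{-12 - 27}\right) = \left(-21 - 90972\right) + \left(84 - - \frac{93}{-39}\right) = \left(-21 - 90972\right) + \left(84 - \left(-93\right) \left(- \frac{1}{39}\right)\right) = -90993 + \left(84 - \frac{31}{13}\right) = -90993 + \frac{1061}{13} = - \frac{1181848}{13}$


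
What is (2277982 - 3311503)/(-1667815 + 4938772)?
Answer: -344507/1090319 ≈ -0.31597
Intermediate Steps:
(2277982 - 3311503)/(-1667815 + 4938772) = -1033521/3270957 = -1033521*1/3270957 = -344507/1090319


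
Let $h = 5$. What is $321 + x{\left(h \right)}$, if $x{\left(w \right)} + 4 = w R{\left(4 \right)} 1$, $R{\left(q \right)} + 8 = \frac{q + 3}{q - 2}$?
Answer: $\frac{589}{2} \approx 294.5$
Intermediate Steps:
$R{\left(q \right)} = -8 + \frac{3 + q}{-2 + q}$ ($R{\left(q \right)} = -8 + \frac{q + 3}{q - 2} = -8 + \frac{3 + q}{-2 + q}$)
$x{\left(w \right)} = -4 - \frac{9 w}{2}$ ($x{\left(w \right)} = -4 + w \frac{19 - 28}{-2 + 4} \cdot 1 = -4 + w \frac{19 - 28}{2} \cdot 1 = -4 + w \frac{1}{2} \left(-9\right) 1 = -4 + w \left(- \frac{9}{2}\right) 1 = -4 + - \frac{9 w}{2} \cdot 1 = -4 - \frac{9 w}{2}$)
$321 + x{\left(h \right)} = 321 - \frac{53}{2} = \frac{589}{2}$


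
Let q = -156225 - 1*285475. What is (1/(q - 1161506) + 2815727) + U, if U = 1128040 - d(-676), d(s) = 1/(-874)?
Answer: 1381503595765520/350300511 ≈ 3.9438e+6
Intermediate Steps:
d(s) = -1/874
q = -441700 (q = -156225 - 285475 = -441700)
U = 985906961/874 (U = 1128040 - 1*(-1/874) = 1128040 + 1/874 = 985906961/874 ≈ 1.1280e+6)
(1/(q - 1161506) + 2815727) + U = (1/(-441700 - 1161506) + 2815727) + 985906961/874 = (1/(-1603206) + 2815727) + 985906961/874 = (-1/1603206 + 2815727) + 985906961/874 = 4514190420761/1603206 + 985906961/874 = 1381503595765520/350300511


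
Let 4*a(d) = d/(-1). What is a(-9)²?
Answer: 81/16 ≈ 5.0625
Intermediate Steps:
a(d) = -d/4 (a(d) = (d/(-1))/4 = (d*(-1))/4 = (-d)/4 = -d/4)
a(-9)² = (-¼*(-9))² = (9/4)² = 81/16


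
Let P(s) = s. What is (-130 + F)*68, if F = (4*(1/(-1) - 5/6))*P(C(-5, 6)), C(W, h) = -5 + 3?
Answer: -23528/3 ≈ -7842.7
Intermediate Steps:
C(W, h) = -2
F = 44/3 (F = (4*(1/(-1) - 5/6))*(-2) = (4*(1*(-1) - 5*1/6))*(-2) = (4*(-1 - 5/6))*(-2) = (4*(-11/6))*(-2) = -22/3*(-2) = 44/3 ≈ 14.667)
(-130 + F)*68 = (-130 + 44/3)*68 = -346/3*68 = -23528/3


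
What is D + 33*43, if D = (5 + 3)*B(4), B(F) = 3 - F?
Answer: 1411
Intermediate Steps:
D = -8 (D = (5 + 3)*(3 - 1*4) = 8*(3 - 4) = 8*(-1) = -8)
D + 33*43 = -8 + 33*43 = -8 + 1419 = 1411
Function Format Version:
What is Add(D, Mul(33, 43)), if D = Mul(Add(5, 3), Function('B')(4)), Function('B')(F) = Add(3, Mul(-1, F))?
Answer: 1411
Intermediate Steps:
D = -8 (D = Mul(Add(5, 3), Add(3, Mul(-1, 4))) = Mul(8, Add(3, -4)) = Mul(8, -1) = -8)
Add(D, Mul(33, 43)) = Add(-8, Mul(33, 43)) = Add(-8, 1419) = 1411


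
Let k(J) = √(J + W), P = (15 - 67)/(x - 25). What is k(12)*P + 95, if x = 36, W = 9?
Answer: 95 - 52*√21/11 ≈ 73.337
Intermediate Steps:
P = -52/11 (P = (15 - 67)/(36 - 25) = -52/11 ≈ -4.7273)
k(J) = √(9 + J) (k(J) = √(J + 9) = √(9 + J))
k(12)*P + 95 = √(9 + 12)*(-52/11) + 95 = √21*(-52/11) + 95 = -52*√21/11 + 95 = 95 - 52*√21/11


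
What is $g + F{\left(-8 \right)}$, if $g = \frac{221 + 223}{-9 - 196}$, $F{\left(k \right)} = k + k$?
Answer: $- \frac{3724}{205} \approx -18.166$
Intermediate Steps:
$F{\left(k \right)} = 2 k$
$g = - \frac{444}{205}$ ($g = \frac{444}{-205} = 444 \left(- \frac{1}{205}\right) = - \frac{444}{205} \approx -2.1659$)
$g + F{\left(-8 \right)} = - \frac{444}{205} + 2 \left(-8\right) = - \frac{444}{205} - 16 = - \frac{3724}{205}$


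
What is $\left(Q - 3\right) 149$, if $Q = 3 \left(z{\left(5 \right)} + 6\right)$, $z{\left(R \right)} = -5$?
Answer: $0$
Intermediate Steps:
$Q = 3$ ($Q = 3 \left(-5 + 6\right) = 3 \cdot 1 = 3$)
$\left(Q - 3\right) 149 = \left(3 - 3\right) 149 = 0 \cdot 149 = 0$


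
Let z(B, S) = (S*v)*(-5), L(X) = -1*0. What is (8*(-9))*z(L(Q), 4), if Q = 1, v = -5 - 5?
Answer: -14400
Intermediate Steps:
v = -10
L(X) = 0
z(B, S) = 50*S (z(B, S) = (S*(-10))*(-5) = -10*S*(-5) = 50*S)
(8*(-9))*z(L(Q), 4) = (8*(-9))*(50*4) = -72*200 = -14400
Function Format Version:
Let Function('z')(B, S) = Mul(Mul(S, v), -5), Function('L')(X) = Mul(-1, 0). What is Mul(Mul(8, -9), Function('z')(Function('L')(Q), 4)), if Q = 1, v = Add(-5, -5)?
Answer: -14400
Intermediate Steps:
v = -10
Function('L')(X) = 0
Function('z')(B, S) = Mul(50, S) (Function('z')(B, S) = Mul(Mul(S, -10), -5) = Mul(Mul(-10, S), -5) = Mul(50, S))
Mul(Mul(8, -9), Function('z')(Function('L')(Q), 4)) = Mul(Mul(8, -9), Mul(50, 4)) = Mul(-72, 200) = -14400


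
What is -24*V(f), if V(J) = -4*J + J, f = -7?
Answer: -504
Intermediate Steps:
V(J) = -3*J
-24*V(f) = -(-72)*(-7) = -24*21 = -504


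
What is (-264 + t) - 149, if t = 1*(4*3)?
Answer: -401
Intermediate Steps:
t = 12 (t = 1*12 = 12)
(-264 + t) - 149 = (-264 + 12) - 149 = -252 - 149 = -401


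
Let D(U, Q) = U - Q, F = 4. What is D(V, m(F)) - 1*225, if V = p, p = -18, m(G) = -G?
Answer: -239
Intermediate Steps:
V = -18
D(V, m(F)) - 1*225 = (-18 - (-1)*4) - 1*225 = (-18 - 1*(-4)) - 225 = (-18 + 4) - 225 = -14 - 225 = -239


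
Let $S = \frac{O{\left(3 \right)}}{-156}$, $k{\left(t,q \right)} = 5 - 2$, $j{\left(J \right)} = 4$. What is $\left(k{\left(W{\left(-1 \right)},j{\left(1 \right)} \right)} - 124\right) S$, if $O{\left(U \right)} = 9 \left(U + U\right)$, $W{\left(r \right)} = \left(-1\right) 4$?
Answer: $\frac{1089}{26} \approx 41.885$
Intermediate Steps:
$W{\left(r \right)} = -4$
$O{\left(U \right)} = 18 U$ ($O{\left(U \right)} = 9 \cdot 2 U = 18 U$)
$k{\left(t,q \right)} = 3$ ($k{\left(t,q \right)} = 5 - 2 = 3$)
$S = - \frac{9}{26}$ ($S = \frac{18 \cdot 3}{-156} = 54 \left(- \frac{1}{156}\right) = - \frac{9}{26} \approx -0.34615$)
$\left(k{\left(W{\left(-1 \right)},j{\left(1 \right)} \right)} - 124\right) S = \left(3 - 124\right) \left(- \frac{9}{26}\right) = \left(-121\right) \left(- \frac{9}{26}\right) = \frac{1089}{26}$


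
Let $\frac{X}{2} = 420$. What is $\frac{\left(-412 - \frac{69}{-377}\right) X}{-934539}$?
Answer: $\frac{43471400}{117440401} \approx 0.37016$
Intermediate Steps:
$X = 840$ ($X = 2 \cdot 420 = 840$)
$\frac{\left(-412 - \frac{69}{-377}\right) X}{-934539} = \frac{\left(-412 - \frac{69}{-377}\right) 840}{-934539} = \left(-412 - - \frac{69}{377}\right) 840 \left(- \frac{1}{934539}\right) = \left(-412 + \frac{69}{377}\right) 840 \left(- \frac{1}{934539}\right) = \left(- \frac{155255}{377}\right) 840 \left(- \frac{1}{934539}\right) = \left(- \frac{130414200}{377}\right) \left(- \frac{1}{934539}\right) = \frac{43471400}{117440401}$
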